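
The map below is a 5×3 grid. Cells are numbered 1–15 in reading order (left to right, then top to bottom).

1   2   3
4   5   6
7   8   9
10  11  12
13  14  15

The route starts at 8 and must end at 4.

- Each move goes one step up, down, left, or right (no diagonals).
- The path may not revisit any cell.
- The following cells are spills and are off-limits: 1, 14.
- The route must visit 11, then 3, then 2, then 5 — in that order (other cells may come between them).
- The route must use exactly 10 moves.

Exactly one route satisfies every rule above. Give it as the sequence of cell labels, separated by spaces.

The waypoints must appear in the order 11, 3, 2, 5, with no cell reused.
Route from 8: left to 7, down to 10, 2× right (reaching 12), 3× up (reaching 3), left to 2, down to 5, left to 4 — 10 moves in all.
Check: order respected (11 at step 3, 3 at step 7, 2 at step 8, 5 at step 9); 10 moves as required.

8 7 10 11 12 9 6 3 2 5 4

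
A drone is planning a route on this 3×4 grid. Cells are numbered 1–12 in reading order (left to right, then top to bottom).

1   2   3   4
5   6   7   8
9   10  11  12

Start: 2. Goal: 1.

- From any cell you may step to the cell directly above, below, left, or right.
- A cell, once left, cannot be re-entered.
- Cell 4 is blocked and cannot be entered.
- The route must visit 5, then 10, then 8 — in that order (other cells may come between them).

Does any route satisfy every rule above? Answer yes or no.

Ignoring the required order, 3 revisit-free routes from 2 to 1 pass through all of 5, 10, and 8; the waypoint orders that occur are 8 → 10 → 5 (3) — never 5 → 10 → 8.

no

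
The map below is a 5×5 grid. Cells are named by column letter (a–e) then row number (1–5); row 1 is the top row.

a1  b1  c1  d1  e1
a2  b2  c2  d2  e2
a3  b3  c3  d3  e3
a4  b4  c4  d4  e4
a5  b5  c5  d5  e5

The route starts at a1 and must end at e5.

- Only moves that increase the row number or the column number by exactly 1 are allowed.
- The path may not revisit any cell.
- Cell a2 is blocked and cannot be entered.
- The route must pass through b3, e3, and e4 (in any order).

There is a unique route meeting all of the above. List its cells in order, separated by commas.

a1, b1, b2, b3, c3, d3, e3, e4, e5

Moves only go right or down, so the column and row indices never decrease.
Route from a1: right to b1, 2× down (reaching b3), 3× right (reaching e3), 2× down (reaching e5) — 8 moves in all.
Check: all required cells visited.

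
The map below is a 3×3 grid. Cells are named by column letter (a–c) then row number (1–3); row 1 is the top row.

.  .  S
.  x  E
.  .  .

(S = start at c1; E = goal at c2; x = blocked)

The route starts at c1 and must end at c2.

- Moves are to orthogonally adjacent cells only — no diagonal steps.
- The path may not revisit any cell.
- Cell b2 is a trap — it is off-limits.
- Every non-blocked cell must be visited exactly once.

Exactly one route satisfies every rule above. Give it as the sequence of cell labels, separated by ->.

Need to visit all 8 open cells exactly once, starting at c1 and ending at c2.
Cell b1 has only two open neighbours (a1 and c1), so the path must pass straight through it: one of those is the cell it's entered from and the other is where it exits.
Route from c1: 2× left (reaching a1), 2× down (reaching a3), 2× right (reaching c3), up to c2 — 7 moves in all.
Check: all 8 open cells covered.

c1 -> b1 -> a1 -> a2 -> a3 -> b3 -> c3 -> c2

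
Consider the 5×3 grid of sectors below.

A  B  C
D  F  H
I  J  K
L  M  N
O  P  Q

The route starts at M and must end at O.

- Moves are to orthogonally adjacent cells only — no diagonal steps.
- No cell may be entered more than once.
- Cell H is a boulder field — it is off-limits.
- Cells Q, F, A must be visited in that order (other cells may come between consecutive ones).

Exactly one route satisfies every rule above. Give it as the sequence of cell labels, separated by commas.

The waypoints must appear in the order Q, F, A, with no cell reused.
Route from M: down to P, right to Q, 2× up (reaching K), left to J, 2× up (reaching B), left to A, 4× down (reaching O) — 12 moves in all.
Check: order respected (Q at step 2, F at step 6, A at step 8).

M, P, Q, N, K, J, F, B, A, D, I, L, O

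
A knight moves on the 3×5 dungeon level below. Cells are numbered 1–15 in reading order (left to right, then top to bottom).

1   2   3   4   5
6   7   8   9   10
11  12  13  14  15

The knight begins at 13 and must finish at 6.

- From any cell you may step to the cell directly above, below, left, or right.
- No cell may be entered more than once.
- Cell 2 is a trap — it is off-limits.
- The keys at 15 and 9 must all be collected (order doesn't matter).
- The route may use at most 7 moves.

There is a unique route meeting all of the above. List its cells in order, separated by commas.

13, 14, 15, 10, 9, 8, 7, 6

The budget equals the shortest possible length, so every move has to be on a shortest route through the required cells.
Route from 13: 2× right (reaching 15), up to 10, 4× left (reaching 6) — 7 moves in all.
Check: all required cells visited; 7 ≤ 7 moves.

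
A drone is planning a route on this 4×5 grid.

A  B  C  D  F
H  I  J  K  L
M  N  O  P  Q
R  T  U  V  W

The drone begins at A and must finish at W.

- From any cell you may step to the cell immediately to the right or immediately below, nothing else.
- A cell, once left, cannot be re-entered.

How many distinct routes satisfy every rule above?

A right/down-only route from A to W makes exactly 3 down-moves and 4 right-moves in some order.
With no other constraints that would be C(7,3) = 35 routes.
That gives 35 routes.

35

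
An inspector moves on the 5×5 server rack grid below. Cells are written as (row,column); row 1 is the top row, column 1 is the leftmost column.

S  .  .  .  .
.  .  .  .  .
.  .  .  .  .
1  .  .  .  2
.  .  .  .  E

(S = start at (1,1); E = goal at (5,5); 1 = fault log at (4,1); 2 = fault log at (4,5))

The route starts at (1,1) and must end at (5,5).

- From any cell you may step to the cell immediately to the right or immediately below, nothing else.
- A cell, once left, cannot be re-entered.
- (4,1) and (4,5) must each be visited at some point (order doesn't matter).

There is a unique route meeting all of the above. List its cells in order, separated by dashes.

Moves only go right or down, so the column and row indices never decrease.
Route from (1,1): 3× down (reaching (4,1)), 4× right (reaching (4,5)), down to (5,5) — 8 moves in all.
Check: all required cells visited.

(1,1) - (2,1) - (3,1) - (4,1) - (4,2) - (4,3) - (4,4) - (4,5) - (5,5)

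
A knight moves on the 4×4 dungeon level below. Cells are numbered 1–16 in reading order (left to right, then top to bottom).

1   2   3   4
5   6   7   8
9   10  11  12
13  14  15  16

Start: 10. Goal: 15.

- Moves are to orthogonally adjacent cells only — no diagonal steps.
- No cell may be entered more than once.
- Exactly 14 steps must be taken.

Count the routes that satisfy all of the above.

6

Need simple routes of exactly 14 moves from 10 to 15 (Manhattan distance 2, so 6 moves are spent on a detour and 6 undoing it).
Enumerating: 10 6 7 11 12 8 4 3 2 1 5 9 13 14 15 | 10 14 13 9 5 1 2 6 7 3 4 8 12 16 15 | 10 14 13 9 5 1 2 6 7 3 4 8 12 11 15 | 10 14 13 9 5 1 2 3 4 8 7 11 12 16 15 | 10 14 13 9 5 6 2 3 4 8 7 11 12 16 15 | 10 11 12 8 4 3 7 6 2 1 5 9 13 14 15.
That gives 6 routes.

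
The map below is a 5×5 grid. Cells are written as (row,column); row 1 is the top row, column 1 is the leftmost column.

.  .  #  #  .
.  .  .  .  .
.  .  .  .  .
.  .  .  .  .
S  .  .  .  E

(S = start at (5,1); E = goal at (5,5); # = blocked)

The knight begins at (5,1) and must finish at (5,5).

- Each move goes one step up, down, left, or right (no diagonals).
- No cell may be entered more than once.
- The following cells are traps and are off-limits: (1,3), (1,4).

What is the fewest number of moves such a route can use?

The Manhattan distance from (5,1) to (5,5) is |5−5| + |1−5| = 4, so at least 4 moves are needed.
A route of 4 moves achieves this: (5,1) → (5,2) → (5,3) → (5,4) → (5,5).
Since 4 matches the lower bound, it is optimal.

4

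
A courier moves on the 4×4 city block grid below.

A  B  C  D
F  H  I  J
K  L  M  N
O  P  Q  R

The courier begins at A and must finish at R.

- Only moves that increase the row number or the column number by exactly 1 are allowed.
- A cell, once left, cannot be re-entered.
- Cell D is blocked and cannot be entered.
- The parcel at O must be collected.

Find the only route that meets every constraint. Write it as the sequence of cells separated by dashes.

Moves only go right or down, so the column and row indices never decrease.
Route from A: down 3 to O, right 3 to R — 6 moves in all.
Check: all required cells visited.

A - F - K - O - P - Q - R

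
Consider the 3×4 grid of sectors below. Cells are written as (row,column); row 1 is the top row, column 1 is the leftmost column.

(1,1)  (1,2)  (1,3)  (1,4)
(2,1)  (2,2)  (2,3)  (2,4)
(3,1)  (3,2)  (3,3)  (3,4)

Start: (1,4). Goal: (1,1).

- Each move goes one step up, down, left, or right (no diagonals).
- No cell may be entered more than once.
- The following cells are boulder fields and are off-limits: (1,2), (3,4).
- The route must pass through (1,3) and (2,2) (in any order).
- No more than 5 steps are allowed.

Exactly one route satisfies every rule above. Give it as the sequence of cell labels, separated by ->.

(1,4) -> (1,3) -> (2,3) -> (2,2) -> (2,1) -> (1,1)

The 5-move cap with required stops at (1,3), (2,2) leaves no slack for detours.
Route from (1,4): left to (1,3), down to (2,3), 2× left (reaching (2,1)), up to (1,1) — 5 moves in all.
Check: all required cells visited; 5 ≤ 5 moves.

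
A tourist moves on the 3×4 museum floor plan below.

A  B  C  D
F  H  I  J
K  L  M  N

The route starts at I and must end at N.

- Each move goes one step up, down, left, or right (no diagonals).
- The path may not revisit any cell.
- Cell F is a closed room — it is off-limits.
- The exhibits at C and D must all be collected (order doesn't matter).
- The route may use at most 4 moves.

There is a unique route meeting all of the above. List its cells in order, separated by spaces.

I C D J N

The 4-move cap with required stops at C, D leaves no slack for detours.
Route from I: up 1 to C, right 1 to D, down 2 to N — 4 moves in all.
Check: all required cells visited; 4 ≤ 4 moves.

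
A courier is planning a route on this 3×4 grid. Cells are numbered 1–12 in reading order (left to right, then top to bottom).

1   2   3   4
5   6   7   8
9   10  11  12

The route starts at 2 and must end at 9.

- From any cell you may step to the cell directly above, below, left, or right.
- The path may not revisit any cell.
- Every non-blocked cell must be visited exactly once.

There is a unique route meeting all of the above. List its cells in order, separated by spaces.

Need to visit all 12 open cells exactly once, starting at 2 and ending at 9.
Route from 2: left to 1, down to 5, 2× right (reaching 7), up to 3, right to 4, 2× down (reaching 12), 3× left (reaching 9) — 11 moves in all.
Check: all 12 open cells covered.

2 1 5 6 7 3 4 8 12 11 10 9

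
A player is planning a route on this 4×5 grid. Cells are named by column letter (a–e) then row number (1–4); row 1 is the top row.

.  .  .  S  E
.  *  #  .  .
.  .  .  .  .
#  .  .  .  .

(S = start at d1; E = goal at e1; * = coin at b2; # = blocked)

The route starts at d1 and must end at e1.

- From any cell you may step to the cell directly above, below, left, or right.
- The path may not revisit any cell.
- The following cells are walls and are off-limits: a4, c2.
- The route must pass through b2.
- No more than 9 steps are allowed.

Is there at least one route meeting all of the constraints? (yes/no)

One route that works: d1 → c1 → b1 → b2 → b3 → c3 → d3 → d2 → e2 → e1.

yes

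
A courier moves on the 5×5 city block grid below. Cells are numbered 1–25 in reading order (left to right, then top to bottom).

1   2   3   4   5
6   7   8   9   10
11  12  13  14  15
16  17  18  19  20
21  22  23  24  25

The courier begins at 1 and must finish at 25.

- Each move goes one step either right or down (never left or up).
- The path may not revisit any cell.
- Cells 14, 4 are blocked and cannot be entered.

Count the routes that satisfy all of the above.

38

A right/down-only route from 1 to 25 makes exactly 4 down-moves and 4 right-moves in some order.
With no other constraints that would be C(8,4) = 70 routes.
Subtract routes through each blocked cell (inclusion–exclusion for overlaps): − through 4: 5 − through 14: 30 + through 4&14: 3 → 38.
That gives 38 routes.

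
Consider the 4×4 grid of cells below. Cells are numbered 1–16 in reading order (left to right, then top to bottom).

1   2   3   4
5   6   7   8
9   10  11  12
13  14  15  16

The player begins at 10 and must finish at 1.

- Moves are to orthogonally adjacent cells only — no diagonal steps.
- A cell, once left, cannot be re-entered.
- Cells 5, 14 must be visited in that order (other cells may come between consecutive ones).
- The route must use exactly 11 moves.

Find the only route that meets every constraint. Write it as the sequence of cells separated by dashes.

The waypoints must appear in the order 5, 14, with no cell reused.
Route from 10: up to 6, left to 5, 2× down (reaching 13), 2× right (reaching 15), 3× up (reaching 3), 2× left (reaching 1) — 11 moves in all.
Check: order respected (5 at step 2, 14 at step 5); 11 moves as required.

10 - 6 - 5 - 9 - 13 - 14 - 15 - 11 - 7 - 3 - 2 - 1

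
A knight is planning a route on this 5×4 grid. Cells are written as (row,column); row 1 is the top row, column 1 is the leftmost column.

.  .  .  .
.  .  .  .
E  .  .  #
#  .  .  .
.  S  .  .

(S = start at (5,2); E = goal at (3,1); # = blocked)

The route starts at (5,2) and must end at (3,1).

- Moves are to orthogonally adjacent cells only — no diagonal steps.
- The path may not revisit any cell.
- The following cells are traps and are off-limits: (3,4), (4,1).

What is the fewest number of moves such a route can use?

3

The Manhattan distance from (5,2) to (3,1) is |5−3| + |2−1| = 3, so at least 3 moves are needed.
A route of 3 moves achieves this: (5,2) → (4,2) → (3,2) → (3,1).
Since 3 matches the lower bound, it is optimal.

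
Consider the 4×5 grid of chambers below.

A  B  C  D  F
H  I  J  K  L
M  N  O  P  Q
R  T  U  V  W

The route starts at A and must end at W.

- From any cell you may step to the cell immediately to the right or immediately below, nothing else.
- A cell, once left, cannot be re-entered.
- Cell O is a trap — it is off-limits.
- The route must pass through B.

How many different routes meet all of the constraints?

A right/down-only route from A to W makes exactly 3 down-moves and 4 right-moves in some order.
With no other constraints that would be C(7,3) = 35 routes.
Split at B and multiply the segment counts (each segment already excludes blocked cells): A→B: 1; B→W: 11; product = 11.
That gives 11 routes.

11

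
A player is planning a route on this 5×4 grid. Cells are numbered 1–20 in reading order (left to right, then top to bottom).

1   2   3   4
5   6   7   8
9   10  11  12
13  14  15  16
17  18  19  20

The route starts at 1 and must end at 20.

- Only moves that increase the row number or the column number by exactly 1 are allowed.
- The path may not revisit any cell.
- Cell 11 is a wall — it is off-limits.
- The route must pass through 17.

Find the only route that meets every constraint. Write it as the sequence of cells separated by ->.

1 -> 5 -> 9 -> 13 -> 17 -> 18 -> 19 -> 20

Moves only go right or down, so the column and row indices never decrease.
Route from 1: 4× down (reaching 17), 3× right (reaching 20) — 7 moves in all.
Check: all required cells visited.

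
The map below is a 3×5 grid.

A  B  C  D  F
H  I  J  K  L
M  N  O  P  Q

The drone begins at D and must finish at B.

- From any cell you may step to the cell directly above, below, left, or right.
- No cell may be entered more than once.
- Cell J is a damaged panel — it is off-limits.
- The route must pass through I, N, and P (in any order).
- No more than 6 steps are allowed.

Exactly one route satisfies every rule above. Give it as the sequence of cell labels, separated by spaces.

D K P O N I B

Any route must reach I, N, and P and still end at B within 6 moves, so the order of the required stops is forced.
Route from D: 2× down (reaching P), 2× left (reaching N), 2× up (reaching B) — 6 moves in all.
Check: all required cells visited; 6 ≤ 6 moves.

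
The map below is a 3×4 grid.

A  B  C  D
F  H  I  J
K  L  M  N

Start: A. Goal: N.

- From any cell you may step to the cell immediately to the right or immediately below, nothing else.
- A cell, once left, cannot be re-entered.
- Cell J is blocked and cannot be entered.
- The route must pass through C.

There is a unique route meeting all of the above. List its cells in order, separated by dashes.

A - B - C - I - M - N

Moves only go right or down, so the column and row indices never decrease.
Route from A: 2× right (reaching C), 2× down (reaching M), right to N — 5 moves in all.
Check: all required cells visited.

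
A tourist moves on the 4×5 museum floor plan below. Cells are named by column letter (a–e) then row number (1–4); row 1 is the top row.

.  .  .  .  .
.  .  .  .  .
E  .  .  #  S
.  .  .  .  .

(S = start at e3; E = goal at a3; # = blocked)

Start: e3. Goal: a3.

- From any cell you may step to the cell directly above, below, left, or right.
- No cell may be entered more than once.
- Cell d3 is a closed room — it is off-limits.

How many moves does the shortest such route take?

The Manhattan distance from e3 to a3 is |3−3| + |5−1| = 4, so at least 4 moves are needed.
That bound ignores the blocked cells. Measuring each leg by the fewest moves that actually steer around them (e3→a3: 6) raises the lower bound to 6.
A route of 6 moves exists: e3 → e2 → d2 → c2 → c3 → b3 → a3.
Since 6 matches that lower bound, it is optimal.

6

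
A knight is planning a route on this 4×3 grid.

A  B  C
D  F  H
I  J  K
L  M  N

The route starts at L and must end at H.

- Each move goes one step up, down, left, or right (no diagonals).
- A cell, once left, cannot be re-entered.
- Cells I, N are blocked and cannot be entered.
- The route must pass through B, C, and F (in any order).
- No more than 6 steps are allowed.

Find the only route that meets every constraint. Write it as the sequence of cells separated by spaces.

The budget equals the shortest possible length, so every move has to be on a shortest route through the required cells.
Route from L: right 1 to M, up 3 to B, right 1 to C, down 1 to H — 6 moves in all.
Check: all required cells visited; 6 ≤ 6 moves.

L M J F B C H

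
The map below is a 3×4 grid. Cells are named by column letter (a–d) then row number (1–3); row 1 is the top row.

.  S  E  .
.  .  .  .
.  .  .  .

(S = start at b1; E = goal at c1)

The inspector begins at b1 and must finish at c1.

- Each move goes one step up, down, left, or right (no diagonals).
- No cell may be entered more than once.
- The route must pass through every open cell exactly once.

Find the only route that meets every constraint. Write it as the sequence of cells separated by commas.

b1, a1, a2, a3, b3, b2, c2, c3, d3, d2, d1, c1

Need to visit all 12 open cells exactly once, starting at b1 and ending at c1.
Route from b1: left to a1, 2× down (reaching a3), right to b3, up to b2, right to c2, down to c3, right to d3, 2× up (reaching d1), left to c1 — 11 moves in all.
Check: all 12 open cells covered.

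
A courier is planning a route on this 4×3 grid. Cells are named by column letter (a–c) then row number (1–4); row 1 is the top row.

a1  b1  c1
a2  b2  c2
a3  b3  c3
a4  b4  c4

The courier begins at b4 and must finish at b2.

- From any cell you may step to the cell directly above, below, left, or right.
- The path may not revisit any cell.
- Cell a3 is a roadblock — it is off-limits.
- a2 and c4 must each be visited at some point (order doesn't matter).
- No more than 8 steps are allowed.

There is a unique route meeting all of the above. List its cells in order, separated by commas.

b4, c4, c3, c2, c1, b1, a1, a2, b2

The 8-move cap with required stops at a2, c4 leaves no slack for detours.
Route from b4: right to c4, 3× up (reaching c1), 2× left (reaching a1), down to a2, right to b2 — 8 moves in all.
Check: all required cells visited; 8 ≤ 8 moves.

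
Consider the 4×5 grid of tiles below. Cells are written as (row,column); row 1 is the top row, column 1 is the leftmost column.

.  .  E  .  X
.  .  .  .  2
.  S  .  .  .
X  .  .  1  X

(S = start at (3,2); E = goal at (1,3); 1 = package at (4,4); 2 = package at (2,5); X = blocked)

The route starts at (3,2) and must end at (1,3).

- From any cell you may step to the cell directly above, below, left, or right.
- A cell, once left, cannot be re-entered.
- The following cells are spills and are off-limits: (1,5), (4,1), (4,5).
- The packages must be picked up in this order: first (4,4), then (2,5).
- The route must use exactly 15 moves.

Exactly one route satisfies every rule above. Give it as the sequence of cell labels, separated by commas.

The waypoints must appear in the order (4,4), (2,5), with no cell reused.
Route from (3,2): left to (3,1), 2× up (reaching (1,1)), right to (1,2), down to (2,2), right to (2,3), 2× down (reaching (4,3)), right to (4,4), up to (3,4), right to (3,5), up to (2,5), left to (2,4), up to (1,4), left to (1,3) — 15 moves in all.
Check: order respected (1 at step 9, 2 at step 12); 15 moves as required.

(3,2), (3,1), (2,1), (1,1), (1,2), (2,2), (2,3), (3,3), (4,3), (4,4), (3,4), (3,5), (2,5), (2,4), (1,4), (1,3)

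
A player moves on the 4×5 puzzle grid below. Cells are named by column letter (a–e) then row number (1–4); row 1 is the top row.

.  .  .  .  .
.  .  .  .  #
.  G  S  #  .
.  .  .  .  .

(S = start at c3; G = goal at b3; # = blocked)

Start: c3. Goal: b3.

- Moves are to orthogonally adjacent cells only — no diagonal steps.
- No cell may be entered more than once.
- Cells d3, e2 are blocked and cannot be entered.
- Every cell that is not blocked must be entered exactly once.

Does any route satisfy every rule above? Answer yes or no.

Cell e1 has only one open neighbour but is neither the start nor the goal, so a Hamiltonian route would have to both enter and leave it through the same neighbour — impossible without revisiting.

no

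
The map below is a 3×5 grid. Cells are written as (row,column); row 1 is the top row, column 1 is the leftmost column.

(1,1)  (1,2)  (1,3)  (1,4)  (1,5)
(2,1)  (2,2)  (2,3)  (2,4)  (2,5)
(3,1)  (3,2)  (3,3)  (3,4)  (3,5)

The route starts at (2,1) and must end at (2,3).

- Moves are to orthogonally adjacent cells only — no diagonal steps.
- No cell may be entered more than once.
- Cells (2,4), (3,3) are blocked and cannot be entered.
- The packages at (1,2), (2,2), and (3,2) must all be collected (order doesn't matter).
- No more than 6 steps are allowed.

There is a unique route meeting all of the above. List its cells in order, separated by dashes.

(2,1) - (3,1) - (3,2) - (2,2) - (1,2) - (1,3) - (2,3)

Any route must reach (1,2), (2,2), and (3,2) and still end at (2,3) within 6 moves, so the order of the required stops is forced.
Route from (2,1): down to (3,1), right to (3,2), 2× up (reaching (1,2)), right to (1,3), down to (2,3) — 6 moves in all.
Check: all required cells visited; 6 ≤ 6 moves.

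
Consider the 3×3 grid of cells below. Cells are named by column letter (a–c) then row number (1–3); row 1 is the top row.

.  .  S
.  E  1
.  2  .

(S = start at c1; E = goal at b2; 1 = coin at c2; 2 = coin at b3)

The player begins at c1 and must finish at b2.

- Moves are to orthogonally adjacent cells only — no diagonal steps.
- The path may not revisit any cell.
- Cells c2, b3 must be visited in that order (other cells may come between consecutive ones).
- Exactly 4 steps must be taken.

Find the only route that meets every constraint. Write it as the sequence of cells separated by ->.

The waypoints must appear in the order c2, b3, with no cell reused.
Route from c1: down 2 to c3, left 1 to b3, up 1 to b2 — 4 moves in all.
Check: order respected (1 at step 1, 2 at step 3); 4 moves as required.

c1 -> c2 -> c3 -> b3 -> b2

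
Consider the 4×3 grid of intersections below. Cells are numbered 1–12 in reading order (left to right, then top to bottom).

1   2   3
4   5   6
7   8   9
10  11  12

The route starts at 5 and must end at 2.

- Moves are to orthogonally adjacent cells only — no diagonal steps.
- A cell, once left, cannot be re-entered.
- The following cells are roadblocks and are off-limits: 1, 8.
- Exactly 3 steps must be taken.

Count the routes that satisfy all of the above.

1

Need simple routes of exactly 3 moves from 5 to 2 (Manhattan distance 1, so 1 moves are spent on a detour and 1 undoing it).
Enumerating: 5 6 3 2.
That gives 1 route.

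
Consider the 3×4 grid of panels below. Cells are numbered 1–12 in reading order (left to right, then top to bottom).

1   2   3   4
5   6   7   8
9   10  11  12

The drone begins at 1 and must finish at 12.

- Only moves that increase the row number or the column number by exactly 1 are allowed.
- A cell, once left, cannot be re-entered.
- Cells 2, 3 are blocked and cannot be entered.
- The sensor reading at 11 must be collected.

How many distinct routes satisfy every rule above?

A right/down-only route from 1 to 12 makes exactly 2 down-moves and 3 right-moves in some order.
With no other constraints that would be C(5,2) = 10 routes.
Split at 11 and multiply the segment counts (each segment already excludes blocked cells): 1→11: 3; 11→12: 1; product = 3.
That gives 3 routes.

3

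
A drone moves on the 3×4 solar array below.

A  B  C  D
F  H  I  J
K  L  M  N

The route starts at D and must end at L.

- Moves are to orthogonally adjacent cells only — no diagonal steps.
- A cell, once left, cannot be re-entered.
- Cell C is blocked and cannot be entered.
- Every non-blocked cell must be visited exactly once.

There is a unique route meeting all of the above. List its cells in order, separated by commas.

Need to visit all 11 open cells exactly once, starting at D and ending at L.
Cell A has only two open neighbours (F and B), so the path must pass straight through it: one of those is the cell it's entered from and the other is where it exits.
Route from D: 2× down (reaching N), left to M, up to I, left to H, up to B, left to A, 2× down (reaching K), right to L — 10 moves in all.
Check: all 11 open cells covered.

D, J, N, M, I, H, B, A, F, K, L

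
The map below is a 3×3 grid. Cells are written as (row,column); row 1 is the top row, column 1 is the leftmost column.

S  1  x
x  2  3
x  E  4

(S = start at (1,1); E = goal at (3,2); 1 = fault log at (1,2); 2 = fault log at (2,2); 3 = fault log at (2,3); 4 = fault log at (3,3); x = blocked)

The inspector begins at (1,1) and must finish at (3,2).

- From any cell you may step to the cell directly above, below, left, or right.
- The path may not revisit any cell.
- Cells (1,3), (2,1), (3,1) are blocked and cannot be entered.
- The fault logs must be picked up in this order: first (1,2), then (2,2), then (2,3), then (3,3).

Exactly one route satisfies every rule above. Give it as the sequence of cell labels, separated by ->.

The waypoints must appear in the order (1,2), (2,2), (2,3), (3,3), with no cell reused.
Route from (1,1): right 1 to (1,2), down 1 to (2,2), right 1 to (2,3), down 1 to (3,3), left 1 to (3,2) — 5 moves in all.
Check: order respected (1 at step 1, 2 at step 2, 3 at step 3, 4 at step 4).

(1,1) -> (1,2) -> (2,2) -> (2,3) -> (3,3) -> (3,2)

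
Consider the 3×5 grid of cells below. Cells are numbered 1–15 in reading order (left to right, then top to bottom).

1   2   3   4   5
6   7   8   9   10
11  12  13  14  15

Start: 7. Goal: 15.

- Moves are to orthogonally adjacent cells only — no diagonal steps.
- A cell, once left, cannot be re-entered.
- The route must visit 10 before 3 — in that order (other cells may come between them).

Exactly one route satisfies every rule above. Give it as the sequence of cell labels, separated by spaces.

The waypoints must appear in the order 10, 3, with no cell reused.
Route from 7: 3× right (reaching 10), up to 5, 4× left (reaching 1), 2× down (reaching 11), 4× right (reaching 15) — 14 moves in all.
Check: order respected (10 at step 3, 3 at step 6).

7 8 9 10 5 4 3 2 1 6 11 12 13 14 15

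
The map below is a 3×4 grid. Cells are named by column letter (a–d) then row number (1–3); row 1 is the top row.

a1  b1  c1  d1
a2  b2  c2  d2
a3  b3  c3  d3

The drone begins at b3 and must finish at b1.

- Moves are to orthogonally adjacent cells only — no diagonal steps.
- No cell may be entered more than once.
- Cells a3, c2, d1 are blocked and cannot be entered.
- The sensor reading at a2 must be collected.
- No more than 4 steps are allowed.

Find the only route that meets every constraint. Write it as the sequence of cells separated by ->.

b3 -> b2 -> a2 -> a1 -> b1

The 4-move cap with required stops at a2 leaves no slack for detours.
Route from b3: up 1 to b2, left 1 to a2, up 1 to a1, right 1 to b1 — 4 moves in all.
Check: all required cells visited; 4 ≤ 4 moves.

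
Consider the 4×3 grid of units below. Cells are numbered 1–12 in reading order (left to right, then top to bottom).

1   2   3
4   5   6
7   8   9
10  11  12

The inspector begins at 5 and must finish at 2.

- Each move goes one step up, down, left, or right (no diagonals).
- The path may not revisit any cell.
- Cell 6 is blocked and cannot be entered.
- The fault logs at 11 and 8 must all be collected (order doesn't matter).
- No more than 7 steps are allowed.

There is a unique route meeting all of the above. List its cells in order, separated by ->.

5 -> 8 -> 11 -> 10 -> 7 -> 4 -> 1 -> 2

Any route must reach 11 and 8 and still end at 2 within 7 moves, so the order of the required stops is forced.
Route from 5: down 2 to 11, left 1 to 10, up 3 to 1, right 1 to 2 — 7 moves in all.
Check: all required cells visited; 7 ≤ 7 moves.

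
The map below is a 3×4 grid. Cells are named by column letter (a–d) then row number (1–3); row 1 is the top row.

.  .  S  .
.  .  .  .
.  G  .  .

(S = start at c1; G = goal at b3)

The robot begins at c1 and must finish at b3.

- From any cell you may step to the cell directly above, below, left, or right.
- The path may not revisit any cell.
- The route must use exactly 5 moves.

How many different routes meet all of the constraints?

Need simple routes of exactly 5 moves from c1 to b3 (Manhattan distance 3, so 1 moves are spent on a detour and 1 undoing it).
Branch systematically from the start, pruning whenever the remaining move budget drops below the Manhattan distance to b3 or differs from it in parity. Grouping the completions by first move — via c2: 2; via b1: 4; via d1: 3 — and summing: 2 + 4 + 3 = 9.
That gives 9 routes.

9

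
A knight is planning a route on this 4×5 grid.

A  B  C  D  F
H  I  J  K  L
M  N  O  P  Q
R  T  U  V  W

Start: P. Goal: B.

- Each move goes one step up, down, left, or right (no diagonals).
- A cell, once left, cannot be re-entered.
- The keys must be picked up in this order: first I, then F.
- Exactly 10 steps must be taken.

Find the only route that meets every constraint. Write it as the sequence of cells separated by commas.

The waypoints must appear in the order I, F, with no cell reused.
Route from P: left 2 to N, up 1 to I, right 3 to L, up 1 to F, left 3 to B — 10 moves in all.
Check: order respected (I at step 3, F at step 7); 10 moves as required.

P, O, N, I, J, K, L, F, D, C, B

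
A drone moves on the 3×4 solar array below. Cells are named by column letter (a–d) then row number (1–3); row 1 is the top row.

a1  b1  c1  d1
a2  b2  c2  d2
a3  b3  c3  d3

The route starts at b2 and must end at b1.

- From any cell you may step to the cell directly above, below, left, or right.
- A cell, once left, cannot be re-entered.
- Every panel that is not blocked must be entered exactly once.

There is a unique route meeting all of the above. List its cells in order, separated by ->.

Need to visit all 12 open cells exactly once, starting at b2 and ending at b1.
Route from b2: right 1 to c2, up 1 to c1, right 1 to d1, down 2 to d3, left 3 to a3, up 2 to a1, right 1 to b1 — 11 moves in all.
Check: all 12 open cells covered.

b2 -> c2 -> c1 -> d1 -> d2 -> d3 -> c3 -> b3 -> a3 -> a2 -> a1 -> b1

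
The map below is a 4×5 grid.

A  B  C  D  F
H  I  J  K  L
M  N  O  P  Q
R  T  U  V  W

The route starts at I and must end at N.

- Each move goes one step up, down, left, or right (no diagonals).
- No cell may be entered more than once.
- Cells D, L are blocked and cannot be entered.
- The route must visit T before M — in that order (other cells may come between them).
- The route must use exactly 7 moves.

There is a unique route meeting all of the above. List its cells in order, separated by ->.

I -> J -> O -> U -> T -> R -> M -> N

The waypoints must appear in the order T, M, with no cell reused.
Route from I: right to J, 2× down (reaching U), 2× left (reaching R), up to M, right to N — 7 moves in all.
Check: order respected (T at step 4, M at step 6); 7 moves as required.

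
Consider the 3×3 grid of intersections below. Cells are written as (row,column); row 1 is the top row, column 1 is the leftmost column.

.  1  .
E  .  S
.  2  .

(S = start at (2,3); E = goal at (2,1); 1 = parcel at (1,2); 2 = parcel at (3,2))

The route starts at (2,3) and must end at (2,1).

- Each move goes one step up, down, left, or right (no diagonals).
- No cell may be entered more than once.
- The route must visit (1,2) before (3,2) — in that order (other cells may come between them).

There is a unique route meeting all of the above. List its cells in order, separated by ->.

The waypoints must appear in the order (1,2), (3,2), with no cell reused.
Route from (2,3): up to (1,3), left to (1,2), 2× down (reaching (3,2)), left to (3,1), up to (2,1) — 6 moves in all.
Check: order respected (1 at step 2, 2 at step 4).

(2,3) -> (1,3) -> (1,2) -> (2,2) -> (3,2) -> (3,1) -> (2,1)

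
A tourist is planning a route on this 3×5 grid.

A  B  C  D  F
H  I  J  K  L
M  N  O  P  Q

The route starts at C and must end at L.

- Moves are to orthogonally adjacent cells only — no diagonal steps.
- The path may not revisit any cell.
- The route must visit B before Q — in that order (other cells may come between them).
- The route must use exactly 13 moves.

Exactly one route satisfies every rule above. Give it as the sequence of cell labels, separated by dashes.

C - D - K - J - I - B - A - H - M - N - O - P - Q - L

The waypoints must appear in the order B, Q, with no cell reused.
Route from C: right 1 to D, down 1 to K, left 2 to I, up 1 to B, left 1 to A, down 2 to M, right 4 to Q, up 1 to L — 13 moves in all.
Check: order respected (B at step 5, Q at step 12); 13 moves as required.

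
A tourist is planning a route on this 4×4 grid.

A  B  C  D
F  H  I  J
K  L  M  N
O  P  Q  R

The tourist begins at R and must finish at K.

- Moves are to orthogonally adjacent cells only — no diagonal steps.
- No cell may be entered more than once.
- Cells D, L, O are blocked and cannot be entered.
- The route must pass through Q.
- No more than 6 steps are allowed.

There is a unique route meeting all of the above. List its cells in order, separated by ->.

The budget equals the shortest possible length, so every move has to be on a shortest route through the required cells.
Route from R: left to Q, 2× up (reaching I), 2× left (reaching F), down to K — 6 moves in all.
Check: all required cells visited; 6 ≤ 6 moves.

R -> Q -> M -> I -> H -> F -> K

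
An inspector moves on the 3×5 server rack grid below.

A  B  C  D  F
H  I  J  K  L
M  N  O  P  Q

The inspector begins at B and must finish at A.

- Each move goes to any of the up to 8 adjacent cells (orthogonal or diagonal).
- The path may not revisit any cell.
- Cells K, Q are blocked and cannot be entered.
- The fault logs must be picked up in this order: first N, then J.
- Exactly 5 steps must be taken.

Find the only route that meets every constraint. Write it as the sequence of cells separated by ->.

B -> H -> N -> J -> I -> A

The waypoints must appear in the order N, J, with no cell reused.
Route from B: down-left 1 to H, down-right 1 to N, up-right 1 to J, left 1 to I, up-left 1 to A — 5 moves in all.
Check: order respected (N at step 2, J at step 3); 5 moves as required.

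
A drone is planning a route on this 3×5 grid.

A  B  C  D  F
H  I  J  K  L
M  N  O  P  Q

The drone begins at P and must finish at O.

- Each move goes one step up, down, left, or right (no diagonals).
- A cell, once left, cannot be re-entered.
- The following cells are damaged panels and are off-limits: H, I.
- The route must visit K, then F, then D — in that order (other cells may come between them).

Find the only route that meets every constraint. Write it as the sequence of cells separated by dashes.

P - K - L - F - D - C - J - O

The waypoints must appear in the order K, F, D, with no cell reused.
Route from P: up 1 to K, right 1 to L, up 1 to F, left 2 to C, down 2 to O — 7 moves in all.
Check: order respected (K at step 1, F at step 3, D at step 4).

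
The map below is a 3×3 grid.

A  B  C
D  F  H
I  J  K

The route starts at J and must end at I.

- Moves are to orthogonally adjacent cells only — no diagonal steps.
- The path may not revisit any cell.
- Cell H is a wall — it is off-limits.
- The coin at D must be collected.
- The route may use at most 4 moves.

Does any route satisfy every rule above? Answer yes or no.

yes

One route that works: J → F → D → I.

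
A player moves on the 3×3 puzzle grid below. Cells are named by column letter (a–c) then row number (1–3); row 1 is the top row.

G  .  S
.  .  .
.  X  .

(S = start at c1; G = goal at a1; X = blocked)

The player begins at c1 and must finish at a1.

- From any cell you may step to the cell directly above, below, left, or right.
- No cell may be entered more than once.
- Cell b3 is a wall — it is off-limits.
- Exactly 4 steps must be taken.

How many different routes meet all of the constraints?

3

Need simple routes of exactly 4 moves from c1 to a1 (Manhattan distance 2, so 1 moves are spent on a detour and 1 undoing it).
Enumerating: c1 c2 b2 b1 a1 | c1 c2 b2 a2 a1 | c1 b1 b2 a2 a1.
That gives 3 routes.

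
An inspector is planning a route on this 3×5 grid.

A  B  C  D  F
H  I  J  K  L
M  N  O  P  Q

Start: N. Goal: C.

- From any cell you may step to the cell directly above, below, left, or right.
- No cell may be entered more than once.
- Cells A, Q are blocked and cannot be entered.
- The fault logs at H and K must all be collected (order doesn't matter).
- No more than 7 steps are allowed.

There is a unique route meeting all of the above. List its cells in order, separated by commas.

N, M, H, I, J, K, D, C

Any route must reach H and K and still end at C within 7 moves, so the order of the required stops is forced.
Route from N: left to M, up to H, 3× right (reaching K), up to D, left to C — 7 moves in all.
Check: all required cells visited; 7 ≤ 7 moves.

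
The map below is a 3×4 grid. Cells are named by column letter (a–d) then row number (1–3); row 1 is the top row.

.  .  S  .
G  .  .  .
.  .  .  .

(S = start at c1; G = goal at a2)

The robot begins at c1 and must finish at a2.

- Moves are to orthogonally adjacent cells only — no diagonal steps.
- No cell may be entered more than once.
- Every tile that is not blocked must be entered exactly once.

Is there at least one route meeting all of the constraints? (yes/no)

Exhausting the options from c1, every branch either would have to re-enter a cell already used or reaches the goal with a constraint still unmet.

no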